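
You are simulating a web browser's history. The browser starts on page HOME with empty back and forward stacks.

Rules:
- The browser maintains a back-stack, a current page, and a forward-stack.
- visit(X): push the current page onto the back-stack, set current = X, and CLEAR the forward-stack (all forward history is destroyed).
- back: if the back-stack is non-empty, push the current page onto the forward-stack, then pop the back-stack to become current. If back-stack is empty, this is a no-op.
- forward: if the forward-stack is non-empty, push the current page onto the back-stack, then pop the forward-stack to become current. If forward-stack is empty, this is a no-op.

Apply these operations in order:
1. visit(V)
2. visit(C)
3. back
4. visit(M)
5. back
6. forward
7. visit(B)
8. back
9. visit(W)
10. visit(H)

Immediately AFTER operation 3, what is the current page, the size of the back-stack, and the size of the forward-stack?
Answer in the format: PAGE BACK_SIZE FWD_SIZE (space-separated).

After 1 (visit(V)): cur=V back=1 fwd=0
After 2 (visit(C)): cur=C back=2 fwd=0
After 3 (back): cur=V back=1 fwd=1

V 1 1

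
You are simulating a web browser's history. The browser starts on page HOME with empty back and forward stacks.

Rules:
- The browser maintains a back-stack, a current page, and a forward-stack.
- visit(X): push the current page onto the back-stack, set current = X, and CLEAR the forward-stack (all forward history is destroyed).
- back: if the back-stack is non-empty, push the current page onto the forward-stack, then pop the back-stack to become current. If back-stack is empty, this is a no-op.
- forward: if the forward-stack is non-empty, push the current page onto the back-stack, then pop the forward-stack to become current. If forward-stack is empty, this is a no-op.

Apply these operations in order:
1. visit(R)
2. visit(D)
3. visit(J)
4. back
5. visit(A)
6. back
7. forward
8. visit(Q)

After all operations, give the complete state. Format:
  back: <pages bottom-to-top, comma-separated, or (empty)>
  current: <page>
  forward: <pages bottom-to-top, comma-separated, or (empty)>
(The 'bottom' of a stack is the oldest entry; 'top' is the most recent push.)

Answer: back: HOME,R,D,A
current: Q
forward: (empty)

Derivation:
After 1 (visit(R)): cur=R back=1 fwd=0
After 2 (visit(D)): cur=D back=2 fwd=0
After 3 (visit(J)): cur=J back=3 fwd=0
After 4 (back): cur=D back=2 fwd=1
After 5 (visit(A)): cur=A back=3 fwd=0
After 6 (back): cur=D back=2 fwd=1
After 7 (forward): cur=A back=3 fwd=0
After 8 (visit(Q)): cur=Q back=4 fwd=0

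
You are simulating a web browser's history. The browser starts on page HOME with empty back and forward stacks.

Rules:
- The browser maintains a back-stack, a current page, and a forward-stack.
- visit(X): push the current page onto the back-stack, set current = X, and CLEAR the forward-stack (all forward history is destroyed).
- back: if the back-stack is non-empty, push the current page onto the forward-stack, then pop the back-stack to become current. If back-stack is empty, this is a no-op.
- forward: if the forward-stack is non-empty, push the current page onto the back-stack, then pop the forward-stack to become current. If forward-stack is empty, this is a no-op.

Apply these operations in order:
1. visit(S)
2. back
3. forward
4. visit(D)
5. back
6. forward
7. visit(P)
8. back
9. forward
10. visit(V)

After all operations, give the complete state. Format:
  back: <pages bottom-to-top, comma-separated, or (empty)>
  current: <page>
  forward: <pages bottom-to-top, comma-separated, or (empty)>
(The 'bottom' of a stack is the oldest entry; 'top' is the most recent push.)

Answer: back: HOME,S,D,P
current: V
forward: (empty)

Derivation:
After 1 (visit(S)): cur=S back=1 fwd=0
After 2 (back): cur=HOME back=0 fwd=1
After 3 (forward): cur=S back=1 fwd=0
After 4 (visit(D)): cur=D back=2 fwd=0
After 5 (back): cur=S back=1 fwd=1
After 6 (forward): cur=D back=2 fwd=0
After 7 (visit(P)): cur=P back=3 fwd=0
After 8 (back): cur=D back=2 fwd=1
After 9 (forward): cur=P back=3 fwd=0
After 10 (visit(V)): cur=V back=4 fwd=0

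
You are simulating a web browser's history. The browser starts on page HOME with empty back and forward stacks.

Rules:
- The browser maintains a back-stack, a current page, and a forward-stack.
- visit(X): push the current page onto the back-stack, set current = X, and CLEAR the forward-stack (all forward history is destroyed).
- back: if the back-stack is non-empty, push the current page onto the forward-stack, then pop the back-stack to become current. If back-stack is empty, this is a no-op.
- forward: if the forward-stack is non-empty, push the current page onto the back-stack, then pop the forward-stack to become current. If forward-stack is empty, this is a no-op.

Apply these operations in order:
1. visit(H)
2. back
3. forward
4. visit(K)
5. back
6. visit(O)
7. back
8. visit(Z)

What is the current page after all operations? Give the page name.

After 1 (visit(H)): cur=H back=1 fwd=0
After 2 (back): cur=HOME back=0 fwd=1
After 3 (forward): cur=H back=1 fwd=0
After 4 (visit(K)): cur=K back=2 fwd=0
After 5 (back): cur=H back=1 fwd=1
After 6 (visit(O)): cur=O back=2 fwd=0
After 7 (back): cur=H back=1 fwd=1
After 8 (visit(Z)): cur=Z back=2 fwd=0

Answer: Z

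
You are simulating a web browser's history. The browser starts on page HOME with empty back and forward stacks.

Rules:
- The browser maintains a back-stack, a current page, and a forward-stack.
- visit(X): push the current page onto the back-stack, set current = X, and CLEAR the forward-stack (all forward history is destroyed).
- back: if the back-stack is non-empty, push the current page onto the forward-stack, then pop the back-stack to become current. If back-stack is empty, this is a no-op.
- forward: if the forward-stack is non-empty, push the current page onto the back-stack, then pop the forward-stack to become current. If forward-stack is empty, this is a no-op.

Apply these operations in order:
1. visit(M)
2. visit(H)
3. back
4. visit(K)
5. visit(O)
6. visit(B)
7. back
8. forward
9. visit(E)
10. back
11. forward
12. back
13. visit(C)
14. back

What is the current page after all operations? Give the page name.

Answer: B

Derivation:
After 1 (visit(M)): cur=M back=1 fwd=0
After 2 (visit(H)): cur=H back=2 fwd=0
After 3 (back): cur=M back=1 fwd=1
After 4 (visit(K)): cur=K back=2 fwd=0
After 5 (visit(O)): cur=O back=3 fwd=0
After 6 (visit(B)): cur=B back=4 fwd=0
After 7 (back): cur=O back=3 fwd=1
After 8 (forward): cur=B back=4 fwd=0
After 9 (visit(E)): cur=E back=5 fwd=0
After 10 (back): cur=B back=4 fwd=1
After 11 (forward): cur=E back=5 fwd=0
After 12 (back): cur=B back=4 fwd=1
After 13 (visit(C)): cur=C back=5 fwd=0
After 14 (back): cur=B back=4 fwd=1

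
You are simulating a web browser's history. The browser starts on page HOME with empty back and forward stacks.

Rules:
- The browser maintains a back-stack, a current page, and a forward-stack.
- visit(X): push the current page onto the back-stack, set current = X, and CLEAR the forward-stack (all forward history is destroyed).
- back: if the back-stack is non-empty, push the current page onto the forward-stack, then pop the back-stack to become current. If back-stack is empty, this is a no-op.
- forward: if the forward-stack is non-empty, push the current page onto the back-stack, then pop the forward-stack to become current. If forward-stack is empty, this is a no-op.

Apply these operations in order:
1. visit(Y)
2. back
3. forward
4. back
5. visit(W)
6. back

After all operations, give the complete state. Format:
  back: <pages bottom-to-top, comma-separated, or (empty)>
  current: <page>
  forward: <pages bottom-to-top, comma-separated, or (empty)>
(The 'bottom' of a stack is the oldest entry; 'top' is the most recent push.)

Answer: back: (empty)
current: HOME
forward: W

Derivation:
After 1 (visit(Y)): cur=Y back=1 fwd=0
After 2 (back): cur=HOME back=0 fwd=1
After 3 (forward): cur=Y back=1 fwd=0
After 4 (back): cur=HOME back=0 fwd=1
After 5 (visit(W)): cur=W back=1 fwd=0
After 6 (back): cur=HOME back=0 fwd=1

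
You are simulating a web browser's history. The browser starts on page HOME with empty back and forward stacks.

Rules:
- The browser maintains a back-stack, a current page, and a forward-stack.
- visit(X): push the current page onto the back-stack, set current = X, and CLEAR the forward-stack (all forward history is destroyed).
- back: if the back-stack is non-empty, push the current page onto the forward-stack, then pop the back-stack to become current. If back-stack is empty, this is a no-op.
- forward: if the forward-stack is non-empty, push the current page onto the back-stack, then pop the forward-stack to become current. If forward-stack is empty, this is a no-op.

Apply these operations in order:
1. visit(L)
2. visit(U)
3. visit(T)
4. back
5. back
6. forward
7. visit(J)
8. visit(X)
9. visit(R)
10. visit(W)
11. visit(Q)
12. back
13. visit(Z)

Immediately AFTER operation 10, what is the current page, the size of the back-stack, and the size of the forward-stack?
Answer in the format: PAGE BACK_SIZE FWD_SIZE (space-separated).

After 1 (visit(L)): cur=L back=1 fwd=0
After 2 (visit(U)): cur=U back=2 fwd=0
After 3 (visit(T)): cur=T back=3 fwd=0
After 4 (back): cur=U back=2 fwd=1
After 5 (back): cur=L back=1 fwd=2
After 6 (forward): cur=U back=2 fwd=1
After 7 (visit(J)): cur=J back=3 fwd=0
After 8 (visit(X)): cur=X back=4 fwd=0
After 9 (visit(R)): cur=R back=5 fwd=0
After 10 (visit(W)): cur=W back=6 fwd=0

W 6 0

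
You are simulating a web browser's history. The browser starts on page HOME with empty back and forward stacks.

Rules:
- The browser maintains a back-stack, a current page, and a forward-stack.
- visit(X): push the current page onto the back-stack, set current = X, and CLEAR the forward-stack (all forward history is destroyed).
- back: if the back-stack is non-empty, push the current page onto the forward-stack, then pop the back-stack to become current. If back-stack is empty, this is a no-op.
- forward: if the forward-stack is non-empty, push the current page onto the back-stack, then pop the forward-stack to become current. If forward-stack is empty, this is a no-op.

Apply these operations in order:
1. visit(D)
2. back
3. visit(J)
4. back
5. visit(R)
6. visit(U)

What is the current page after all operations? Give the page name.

Answer: U

Derivation:
After 1 (visit(D)): cur=D back=1 fwd=0
After 2 (back): cur=HOME back=0 fwd=1
After 3 (visit(J)): cur=J back=1 fwd=0
After 4 (back): cur=HOME back=0 fwd=1
After 5 (visit(R)): cur=R back=1 fwd=0
After 6 (visit(U)): cur=U back=2 fwd=0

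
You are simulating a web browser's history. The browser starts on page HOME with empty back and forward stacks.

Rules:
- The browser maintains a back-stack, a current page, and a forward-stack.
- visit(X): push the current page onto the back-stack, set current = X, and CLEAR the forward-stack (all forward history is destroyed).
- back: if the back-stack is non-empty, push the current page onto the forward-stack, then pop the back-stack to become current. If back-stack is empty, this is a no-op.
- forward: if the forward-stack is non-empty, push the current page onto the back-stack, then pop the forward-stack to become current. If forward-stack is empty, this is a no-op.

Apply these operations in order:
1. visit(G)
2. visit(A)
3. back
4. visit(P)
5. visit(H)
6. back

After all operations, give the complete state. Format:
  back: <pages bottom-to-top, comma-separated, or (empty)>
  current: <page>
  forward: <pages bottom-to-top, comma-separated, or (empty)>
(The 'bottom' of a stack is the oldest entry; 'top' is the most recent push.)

After 1 (visit(G)): cur=G back=1 fwd=0
After 2 (visit(A)): cur=A back=2 fwd=0
After 3 (back): cur=G back=1 fwd=1
After 4 (visit(P)): cur=P back=2 fwd=0
After 5 (visit(H)): cur=H back=3 fwd=0
After 6 (back): cur=P back=2 fwd=1

Answer: back: HOME,G
current: P
forward: H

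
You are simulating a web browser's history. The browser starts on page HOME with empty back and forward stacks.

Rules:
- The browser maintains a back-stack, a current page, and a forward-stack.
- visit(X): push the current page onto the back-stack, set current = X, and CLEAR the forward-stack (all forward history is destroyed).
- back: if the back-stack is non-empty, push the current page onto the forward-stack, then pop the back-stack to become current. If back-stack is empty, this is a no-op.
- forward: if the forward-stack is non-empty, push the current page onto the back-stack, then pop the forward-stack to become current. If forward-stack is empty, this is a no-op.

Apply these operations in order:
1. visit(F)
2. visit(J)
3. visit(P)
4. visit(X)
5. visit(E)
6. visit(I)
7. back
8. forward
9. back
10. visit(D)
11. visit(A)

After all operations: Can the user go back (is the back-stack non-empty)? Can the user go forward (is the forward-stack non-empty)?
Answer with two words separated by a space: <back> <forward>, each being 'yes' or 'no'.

After 1 (visit(F)): cur=F back=1 fwd=0
After 2 (visit(J)): cur=J back=2 fwd=0
After 3 (visit(P)): cur=P back=3 fwd=0
After 4 (visit(X)): cur=X back=4 fwd=0
After 5 (visit(E)): cur=E back=5 fwd=0
After 6 (visit(I)): cur=I back=6 fwd=0
After 7 (back): cur=E back=5 fwd=1
After 8 (forward): cur=I back=6 fwd=0
After 9 (back): cur=E back=5 fwd=1
After 10 (visit(D)): cur=D back=6 fwd=0
After 11 (visit(A)): cur=A back=7 fwd=0

Answer: yes no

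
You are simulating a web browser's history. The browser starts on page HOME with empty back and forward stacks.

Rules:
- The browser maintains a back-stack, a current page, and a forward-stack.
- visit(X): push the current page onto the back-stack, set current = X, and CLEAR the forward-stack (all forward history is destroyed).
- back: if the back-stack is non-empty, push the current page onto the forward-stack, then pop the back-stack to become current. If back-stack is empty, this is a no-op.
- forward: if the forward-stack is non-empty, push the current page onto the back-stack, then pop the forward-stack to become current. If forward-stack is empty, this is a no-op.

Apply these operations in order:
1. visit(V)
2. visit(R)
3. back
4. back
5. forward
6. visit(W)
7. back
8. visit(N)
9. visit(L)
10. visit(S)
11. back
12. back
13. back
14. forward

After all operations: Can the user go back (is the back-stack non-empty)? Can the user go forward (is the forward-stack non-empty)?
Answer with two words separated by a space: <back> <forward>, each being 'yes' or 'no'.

After 1 (visit(V)): cur=V back=1 fwd=0
After 2 (visit(R)): cur=R back=2 fwd=0
After 3 (back): cur=V back=1 fwd=1
After 4 (back): cur=HOME back=0 fwd=2
After 5 (forward): cur=V back=1 fwd=1
After 6 (visit(W)): cur=W back=2 fwd=0
After 7 (back): cur=V back=1 fwd=1
After 8 (visit(N)): cur=N back=2 fwd=0
After 9 (visit(L)): cur=L back=3 fwd=0
After 10 (visit(S)): cur=S back=4 fwd=0
After 11 (back): cur=L back=3 fwd=1
After 12 (back): cur=N back=2 fwd=2
After 13 (back): cur=V back=1 fwd=3
After 14 (forward): cur=N back=2 fwd=2

Answer: yes yes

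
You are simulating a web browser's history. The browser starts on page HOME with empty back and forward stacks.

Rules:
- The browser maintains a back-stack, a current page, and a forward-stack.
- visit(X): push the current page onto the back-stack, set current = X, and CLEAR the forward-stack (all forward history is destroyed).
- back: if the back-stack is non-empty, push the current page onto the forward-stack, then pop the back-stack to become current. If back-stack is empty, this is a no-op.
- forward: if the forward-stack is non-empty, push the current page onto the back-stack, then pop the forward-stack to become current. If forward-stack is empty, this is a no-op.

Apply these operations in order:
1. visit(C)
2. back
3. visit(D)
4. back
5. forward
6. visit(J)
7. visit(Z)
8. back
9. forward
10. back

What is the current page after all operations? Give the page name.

After 1 (visit(C)): cur=C back=1 fwd=0
After 2 (back): cur=HOME back=0 fwd=1
After 3 (visit(D)): cur=D back=1 fwd=0
After 4 (back): cur=HOME back=0 fwd=1
After 5 (forward): cur=D back=1 fwd=0
After 6 (visit(J)): cur=J back=2 fwd=0
After 7 (visit(Z)): cur=Z back=3 fwd=0
After 8 (back): cur=J back=2 fwd=1
After 9 (forward): cur=Z back=3 fwd=0
After 10 (back): cur=J back=2 fwd=1

Answer: J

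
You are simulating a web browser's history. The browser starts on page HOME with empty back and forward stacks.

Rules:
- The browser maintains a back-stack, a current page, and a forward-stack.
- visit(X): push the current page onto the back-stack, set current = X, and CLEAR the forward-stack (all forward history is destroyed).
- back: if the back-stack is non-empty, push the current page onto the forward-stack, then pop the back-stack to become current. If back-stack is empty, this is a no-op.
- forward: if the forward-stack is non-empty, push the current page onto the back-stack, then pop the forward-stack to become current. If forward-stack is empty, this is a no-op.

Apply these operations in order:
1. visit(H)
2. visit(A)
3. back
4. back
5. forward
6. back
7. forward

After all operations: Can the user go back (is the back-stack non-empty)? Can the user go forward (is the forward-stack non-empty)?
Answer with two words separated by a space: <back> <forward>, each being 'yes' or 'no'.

Answer: yes yes

Derivation:
After 1 (visit(H)): cur=H back=1 fwd=0
After 2 (visit(A)): cur=A back=2 fwd=0
After 3 (back): cur=H back=1 fwd=1
After 4 (back): cur=HOME back=0 fwd=2
After 5 (forward): cur=H back=1 fwd=1
After 6 (back): cur=HOME back=0 fwd=2
After 7 (forward): cur=H back=1 fwd=1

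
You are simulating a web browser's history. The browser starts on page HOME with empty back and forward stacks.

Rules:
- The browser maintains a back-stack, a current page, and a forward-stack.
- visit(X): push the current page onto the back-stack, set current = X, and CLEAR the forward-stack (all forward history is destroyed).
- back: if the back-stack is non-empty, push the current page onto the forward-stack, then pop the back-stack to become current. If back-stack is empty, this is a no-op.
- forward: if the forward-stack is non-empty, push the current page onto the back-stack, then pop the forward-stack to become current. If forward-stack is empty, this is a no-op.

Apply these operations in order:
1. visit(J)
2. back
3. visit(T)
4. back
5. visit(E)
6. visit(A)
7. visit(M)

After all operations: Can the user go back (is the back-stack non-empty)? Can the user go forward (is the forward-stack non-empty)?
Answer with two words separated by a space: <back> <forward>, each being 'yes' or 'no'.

Answer: yes no

Derivation:
After 1 (visit(J)): cur=J back=1 fwd=0
After 2 (back): cur=HOME back=0 fwd=1
After 3 (visit(T)): cur=T back=1 fwd=0
After 4 (back): cur=HOME back=0 fwd=1
After 5 (visit(E)): cur=E back=1 fwd=0
After 6 (visit(A)): cur=A back=2 fwd=0
After 7 (visit(M)): cur=M back=3 fwd=0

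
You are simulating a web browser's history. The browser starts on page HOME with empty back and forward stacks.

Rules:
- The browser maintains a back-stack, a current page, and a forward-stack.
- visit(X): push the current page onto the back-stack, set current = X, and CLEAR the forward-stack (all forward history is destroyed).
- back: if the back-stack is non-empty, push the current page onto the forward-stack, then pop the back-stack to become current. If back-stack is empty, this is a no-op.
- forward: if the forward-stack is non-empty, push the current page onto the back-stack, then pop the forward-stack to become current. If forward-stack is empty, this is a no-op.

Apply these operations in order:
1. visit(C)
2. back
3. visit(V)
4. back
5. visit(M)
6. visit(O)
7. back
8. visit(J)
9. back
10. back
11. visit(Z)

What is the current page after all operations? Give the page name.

Answer: Z

Derivation:
After 1 (visit(C)): cur=C back=1 fwd=0
After 2 (back): cur=HOME back=0 fwd=1
After 3 (visit(V)): cur=V back=1 fwd=0
After 4 (back): cur=HOME back=0 fwd=1
After 5 (visit(M)): cur=M back=1 fwd=0
After 6 (visit(O)): cur=O back=2 fwd=0
After 7 (back): cur=M back=1 fwd=1
After 8 (visit(J)): cur=J back=2 fwd=0
After 9 (back): cur=M back=1 fwd=1
After 10 (back): cur=HOME back=0 fwd=2
After 11 (visit(Z)): cur=Z back=1 fwd=0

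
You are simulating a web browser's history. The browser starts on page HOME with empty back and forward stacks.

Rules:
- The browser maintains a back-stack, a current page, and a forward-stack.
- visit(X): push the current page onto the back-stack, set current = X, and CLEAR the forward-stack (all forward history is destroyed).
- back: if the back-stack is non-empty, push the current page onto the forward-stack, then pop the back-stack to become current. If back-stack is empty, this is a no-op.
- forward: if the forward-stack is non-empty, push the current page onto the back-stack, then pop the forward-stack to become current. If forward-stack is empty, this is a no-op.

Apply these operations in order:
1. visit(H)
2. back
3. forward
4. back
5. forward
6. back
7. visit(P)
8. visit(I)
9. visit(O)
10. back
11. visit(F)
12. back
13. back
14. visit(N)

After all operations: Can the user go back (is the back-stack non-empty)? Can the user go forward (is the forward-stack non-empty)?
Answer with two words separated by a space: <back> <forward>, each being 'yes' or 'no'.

After 1 (visit(H)): cur=H back=1 fwd=0
After 2 (back): cur=HOME back=0 fwd=1
After 3 (forward): cur=H back=1 fwd=0
After 4 (back): cur=HOME back=0 fwd=1
After 5 (forward): cur=H back=1 fwd=0
After 6 (back): cur=HOME back=0 fwd=1
After 7 (visit(P)): cur=P back=1 fwd=0
After 8 (visit(I)): cur=I back=2 fwd=0
After 9 (visit(O)): cur=O back=3 fwd=0
After 10 (back): cur=I back=2 fwd=1
After 11 (visit(F)): cur=F back=3 fwd=0
After 12 (back): cur=I back=2 fwd=1
After 13 (back): cur=P back=1 fwd=2
After 14 (visit(N)): cur=N back=2 fwd=0

Answer: yes no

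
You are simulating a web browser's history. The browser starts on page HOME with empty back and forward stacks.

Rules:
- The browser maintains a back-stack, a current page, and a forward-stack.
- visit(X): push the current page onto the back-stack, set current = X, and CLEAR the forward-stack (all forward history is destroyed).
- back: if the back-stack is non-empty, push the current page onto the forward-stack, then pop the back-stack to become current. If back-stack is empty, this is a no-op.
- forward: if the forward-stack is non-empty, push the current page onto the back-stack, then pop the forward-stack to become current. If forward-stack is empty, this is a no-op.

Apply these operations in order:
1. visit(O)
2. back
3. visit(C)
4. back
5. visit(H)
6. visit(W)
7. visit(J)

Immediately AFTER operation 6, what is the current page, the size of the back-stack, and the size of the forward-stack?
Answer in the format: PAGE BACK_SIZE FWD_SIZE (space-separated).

After 1 (visit(O)): cur=O back=1 fwd=0
After 2 (back): cur=HOME back=0 fwd=1
After 3 (visit(C)): cur=C back=1 fwd=0
After 4 (back): cur=HOME back=0 fwd=1
After 5 (visit(H)): cur=H back=1 fwd=0
After 6 (visit(W)): cur=W back=2 fwd=0

W 2 0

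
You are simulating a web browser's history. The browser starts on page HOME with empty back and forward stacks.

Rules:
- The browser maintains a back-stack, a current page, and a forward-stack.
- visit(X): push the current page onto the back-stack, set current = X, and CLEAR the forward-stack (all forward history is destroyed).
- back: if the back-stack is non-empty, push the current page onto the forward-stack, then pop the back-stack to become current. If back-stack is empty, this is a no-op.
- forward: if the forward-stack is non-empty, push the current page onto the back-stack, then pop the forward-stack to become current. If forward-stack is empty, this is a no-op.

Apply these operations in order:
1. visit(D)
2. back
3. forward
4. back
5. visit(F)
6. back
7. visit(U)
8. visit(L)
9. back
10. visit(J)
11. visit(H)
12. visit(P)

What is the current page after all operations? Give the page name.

Answer: P

Derivation:
After 1 (visit(D)): cur=D back=1 fwd=0
After 2 (back): cur=HOME back=0 fwd=1
After 3 (forward): cur=D back=1 fwd=0
After 4 (back): cur=HOME back=0 fwd=1
After 5 (visit(F)): cur=F back=1 fwd=0
After 6 (back): cur=HOME back=0 fwd=1
After 7 (visit(U)): cur=U back=1 fwd=0
After 8 (visit(L)): cur=L back=2 fwd=0
After 9 (back): cur=U back=1 fwd=1
After 10 (visit(J)): cur=J back=2 fwd=0
After 11 (visit(H)): cur=H back=3 fwd=0
After 12 (visit(P)): cur=P back=4 fwd=0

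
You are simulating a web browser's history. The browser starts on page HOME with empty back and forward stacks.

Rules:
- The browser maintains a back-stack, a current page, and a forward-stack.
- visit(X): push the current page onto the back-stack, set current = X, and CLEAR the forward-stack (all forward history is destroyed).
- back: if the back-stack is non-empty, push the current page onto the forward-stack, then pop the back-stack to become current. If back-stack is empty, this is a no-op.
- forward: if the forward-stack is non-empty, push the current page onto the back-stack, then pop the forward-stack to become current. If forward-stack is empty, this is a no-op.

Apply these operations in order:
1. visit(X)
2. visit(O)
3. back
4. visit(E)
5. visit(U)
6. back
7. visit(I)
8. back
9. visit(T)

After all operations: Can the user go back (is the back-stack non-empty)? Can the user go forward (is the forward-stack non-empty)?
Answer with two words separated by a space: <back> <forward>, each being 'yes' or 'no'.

After 1 (visit(X)): cur=X back=1 fwd=0
After 2 (visit(O)): cur=O back=2 fwd=0
After 3 (back): cur=X back=1 fwd=1
After 4 (visit(E)): cur=E back=2 fwd=0
After 5 (visit(U)): cur=U back=3 fwd=0
After 6 (back): cur=E back=2 fwd=1
After 7 (visit(I)): cur=I back=3 fwd=0
After 8 (back): cur=E back=2 fwd=1
After 9 (visit(T)): cur=T back=3 fwd=0

Answer: yes no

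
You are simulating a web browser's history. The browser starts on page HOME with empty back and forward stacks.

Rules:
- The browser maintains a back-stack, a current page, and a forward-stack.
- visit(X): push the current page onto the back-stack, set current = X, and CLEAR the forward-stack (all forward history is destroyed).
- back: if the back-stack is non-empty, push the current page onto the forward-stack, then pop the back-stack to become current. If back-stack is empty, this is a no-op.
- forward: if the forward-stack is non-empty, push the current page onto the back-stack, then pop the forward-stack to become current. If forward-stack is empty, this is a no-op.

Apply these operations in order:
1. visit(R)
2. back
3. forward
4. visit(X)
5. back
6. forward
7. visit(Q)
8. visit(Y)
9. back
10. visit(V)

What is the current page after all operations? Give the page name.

Answer: V

Derivation:
After 1 (visit(R)): cur=R back=1 fwd=0
After 2 (back): cur=HOME back=0 fwd=1
After 3 (forward): cur=R back=1 fwd=0
After 4 (visit(X)): cur=X back=2 fwd=0
After 5 (back): cur=R back=1 fwd=1
After 6 (forward): cur=X back=2 fwd=0
After 7 (visit(Q)): cur=Q back=3 fwd=0
After 8 (visit(Y)): cur=Y back=4 fwd=0
After 9 (back): cur=Q back=3 fwd=1
After 10 (visit(V)): cur=V back=4 fwd=0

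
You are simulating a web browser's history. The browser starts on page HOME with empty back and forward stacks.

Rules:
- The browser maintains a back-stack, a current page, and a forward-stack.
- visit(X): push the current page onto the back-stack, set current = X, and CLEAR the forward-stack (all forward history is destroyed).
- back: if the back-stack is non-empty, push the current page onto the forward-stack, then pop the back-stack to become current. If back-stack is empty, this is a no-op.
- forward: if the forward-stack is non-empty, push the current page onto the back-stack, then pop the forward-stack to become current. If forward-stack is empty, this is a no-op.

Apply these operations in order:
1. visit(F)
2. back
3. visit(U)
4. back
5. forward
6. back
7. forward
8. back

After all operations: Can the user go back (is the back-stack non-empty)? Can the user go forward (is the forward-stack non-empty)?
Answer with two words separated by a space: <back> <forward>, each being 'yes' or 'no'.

After 1 (visit(F)): cur=F back=1 fwd=0
After 2 (back): cur=HOME back=0 fwd=1
After 3 (visit(U)): cur=U back=1 fwd=0
After 4 (back): cur=HOME back=0 fwd=1
After 5 (forward): cur=U back=1 fwd=0
After 6 (back): cur=HOME back=0 fwd=1
After 7 (forward): cur=U back=1 fwd=0
After 8 (back): cur=HOME back=0 fwd=1

Answer: no yes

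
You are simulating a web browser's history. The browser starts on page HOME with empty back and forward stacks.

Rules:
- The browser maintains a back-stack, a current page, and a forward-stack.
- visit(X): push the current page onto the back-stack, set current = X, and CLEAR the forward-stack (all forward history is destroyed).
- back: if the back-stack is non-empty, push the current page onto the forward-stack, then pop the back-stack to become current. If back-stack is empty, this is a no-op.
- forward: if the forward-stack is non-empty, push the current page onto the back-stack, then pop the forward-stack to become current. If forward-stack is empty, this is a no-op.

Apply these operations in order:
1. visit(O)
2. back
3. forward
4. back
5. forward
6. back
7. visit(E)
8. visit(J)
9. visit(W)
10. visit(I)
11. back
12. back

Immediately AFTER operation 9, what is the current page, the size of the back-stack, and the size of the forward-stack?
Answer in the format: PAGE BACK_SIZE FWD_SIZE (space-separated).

After 1 (visit(O)): cur=O back=1 fwd=0
After 2 (back): cur=HOME back=0 fwd=1
After 3 (forward): cur=O back=1 fwd=0
After 4 (back): cur=HOME back=0 fwd=1
After 5 (forward): cur=O back=1 fwd=0
After 6 (back): cur=HOME back=0 fwd=1
After 7 (visit(E)): cur=E back=1 fwd=0
After 8 (visit(J)): cur=J back=2 fwd=0
After 9 (visit(W)): cur=W back=3 fwd=0

W 3 0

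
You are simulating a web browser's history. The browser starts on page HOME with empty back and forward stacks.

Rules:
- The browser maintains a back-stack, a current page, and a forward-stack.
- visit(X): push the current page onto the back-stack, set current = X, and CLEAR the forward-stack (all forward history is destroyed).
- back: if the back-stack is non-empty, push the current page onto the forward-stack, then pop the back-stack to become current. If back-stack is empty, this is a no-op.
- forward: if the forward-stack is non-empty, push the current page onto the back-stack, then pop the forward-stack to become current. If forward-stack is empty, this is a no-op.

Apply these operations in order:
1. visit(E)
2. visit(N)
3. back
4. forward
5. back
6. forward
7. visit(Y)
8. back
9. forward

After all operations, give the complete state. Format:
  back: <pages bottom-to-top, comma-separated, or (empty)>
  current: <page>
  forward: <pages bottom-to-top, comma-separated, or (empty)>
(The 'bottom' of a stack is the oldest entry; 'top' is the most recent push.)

After 1 (visit(E)): cur=E back=1 fwd=0
After 2 (visit(N)): cur=N back=2 fwd=0
After 3 (back): cur=E back=1 fwd=1
After 4 (forward): cur=N back=2 fwd=0
After 5 (back): cur=E back=1 fwd=1
After 6 (forward): cur=N back=2 fwd=0
After 7 (visit(Y)): cur=Y back=3 fwd=0
After 8 (back): cur=N back=2 fwd=1
After 9 (forward): cur=Y back=3 fwd=0

Answer: back: HOME,E,N
current: Y
forward: (empty)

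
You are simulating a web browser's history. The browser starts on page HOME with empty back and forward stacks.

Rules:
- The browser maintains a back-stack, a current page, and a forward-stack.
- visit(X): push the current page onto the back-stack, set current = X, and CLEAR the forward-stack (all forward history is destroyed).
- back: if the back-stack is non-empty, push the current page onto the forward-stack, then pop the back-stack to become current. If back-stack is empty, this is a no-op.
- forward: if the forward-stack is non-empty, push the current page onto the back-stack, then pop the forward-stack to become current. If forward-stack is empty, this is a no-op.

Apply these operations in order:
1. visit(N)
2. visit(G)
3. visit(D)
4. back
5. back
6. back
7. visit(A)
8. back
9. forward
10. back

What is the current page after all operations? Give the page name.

Answer: HOME

Derivation:
After 1 (visit(N)): cur=N back=1 fwd=0
After 2 (visit(G)): cur=G back=2 fwd=0
After 3 (visit(D)): cur=D back=3 fwd=0
After 4 (back): cur=G back=2 fwd=1
After 5 (back): cur=N back=1 fwd=2
After 6 (back): cur=HOME back=0 fwd=3
After 7 (visit(A)): cur=A back=1 fwd=0
After 8 (back): cur=HOME back=0 fwd=1
After 9 (forward): cur=A back=1 fwd=0
After 10 (back): cur=HOME back=0 fwd=1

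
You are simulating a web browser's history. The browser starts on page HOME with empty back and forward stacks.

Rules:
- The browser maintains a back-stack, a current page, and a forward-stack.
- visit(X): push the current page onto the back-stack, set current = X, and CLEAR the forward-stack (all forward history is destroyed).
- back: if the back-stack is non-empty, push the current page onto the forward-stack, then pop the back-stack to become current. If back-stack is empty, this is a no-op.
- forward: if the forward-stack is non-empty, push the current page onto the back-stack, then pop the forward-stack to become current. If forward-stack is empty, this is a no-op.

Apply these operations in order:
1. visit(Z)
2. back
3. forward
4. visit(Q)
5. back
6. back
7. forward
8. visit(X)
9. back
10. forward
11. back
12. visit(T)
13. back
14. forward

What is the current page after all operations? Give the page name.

After 1 (visit(Z)): cur=Z back=1 fwd=0
After 2 (back): cur=HOME back=0 fwd=1
After 3 (forward): cur=Z back=1 fwd=0
After 4 (visit(Q)): cur=Q back=2 fwd=0
After 5 (back): cur=Z back=1 fwd=1
After 6 (back): cur=HOME back=0 fwd=2
After 7 (forward): cur=Z back=1 fwd=1
After 8 (visit(X)): cur=X back=2 fwd=0
After 9 (back): cur=Z back=1 fwd=1
After 10 (forward): cur=X back=2 fwd=0
After 11 (back): cur=Z back=1 fwd=1
After 12 (visit(T)): cur=T back=2 fwd=0
After 13 (back): cur=Z back=1 fwd=1
After 14 (forward): cur=T back=2 fwd=0

Answer: T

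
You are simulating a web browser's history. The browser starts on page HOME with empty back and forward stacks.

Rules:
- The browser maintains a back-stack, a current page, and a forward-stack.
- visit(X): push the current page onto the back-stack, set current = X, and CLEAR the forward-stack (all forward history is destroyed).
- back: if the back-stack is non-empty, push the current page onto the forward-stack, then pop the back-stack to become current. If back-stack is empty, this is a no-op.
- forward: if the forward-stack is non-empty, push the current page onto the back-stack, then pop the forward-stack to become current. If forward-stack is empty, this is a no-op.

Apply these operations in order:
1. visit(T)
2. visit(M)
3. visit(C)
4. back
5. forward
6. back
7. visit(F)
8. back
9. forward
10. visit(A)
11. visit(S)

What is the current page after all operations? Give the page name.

Answer: S

Derivation:
After 1 (visit(T)): cur=T back=1 fwd=0
After 2 (visit(M)): cur=M back=2 fwd=0
After 3 (visit(C)): cur=C back=3 fwd=0
After 4 (back): cur=M back=2 fwd=1
After 5 (forward): cur=C back=3 fwd=0
After 6 (back): cur=M back=2 fwd=1
After 7 (visit(F)): cur=F back=3 fwd=0
After 8 (back): cur=M back=2 fwd=1
After 9 (forward): cur=F back=3 fwd=0
After 10 (visit(A)): cur=A back=4 fwd=0
After 11 (visit(S)): cur=S back=5 fwd=0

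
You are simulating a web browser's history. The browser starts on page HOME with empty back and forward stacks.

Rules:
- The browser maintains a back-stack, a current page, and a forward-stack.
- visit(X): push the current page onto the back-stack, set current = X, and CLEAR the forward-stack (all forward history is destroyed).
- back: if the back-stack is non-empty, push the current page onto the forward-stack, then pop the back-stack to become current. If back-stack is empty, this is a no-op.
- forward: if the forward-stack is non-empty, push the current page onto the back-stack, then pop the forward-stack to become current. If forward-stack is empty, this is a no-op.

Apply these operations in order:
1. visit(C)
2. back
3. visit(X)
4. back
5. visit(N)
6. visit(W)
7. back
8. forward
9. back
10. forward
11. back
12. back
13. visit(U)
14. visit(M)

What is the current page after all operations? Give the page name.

Answer: M

Derivation:
After 1 (visit(C)): cur=C back=1 fwd=0
After 2 (back): cur=HOME back=0 fwd=1
After 3 (visit(X)): cur=X back=1 fwd=0
After 4 (back): cur=HOME back=0 fwd=1
After 5 (visit(N)): cur=N back=1 fwd=0
After 6 (visit(W)): cur=W back=2 fwd=0
After 7 (back): cur=N back=1 fwd=1
After 8 (forward): cur=W back=2 fwd=0
After 9 (back): cur=N back=1 fwd=1
After 10 (forward): cur=W back=2 fwd=0
After 11 (back): cur=N back=1 fwd=1
After 12 (back): cur=HOME back=0 fwd=2
After 13 (visit(U)): cur=U back=1 fwd=0
After 14 (visit(M)): cur=M back=2 fwd=0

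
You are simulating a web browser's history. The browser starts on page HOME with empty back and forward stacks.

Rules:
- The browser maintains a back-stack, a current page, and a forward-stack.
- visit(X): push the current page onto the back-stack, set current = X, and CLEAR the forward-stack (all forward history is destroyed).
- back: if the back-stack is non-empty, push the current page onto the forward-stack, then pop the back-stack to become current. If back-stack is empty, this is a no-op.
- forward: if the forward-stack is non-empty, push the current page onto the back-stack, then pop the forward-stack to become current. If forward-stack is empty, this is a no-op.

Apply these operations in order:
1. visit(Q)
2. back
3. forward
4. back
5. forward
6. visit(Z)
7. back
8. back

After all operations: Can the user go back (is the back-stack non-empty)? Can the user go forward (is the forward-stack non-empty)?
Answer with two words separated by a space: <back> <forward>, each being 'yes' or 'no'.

Answer: no yes

Derivation:
After 1 (visit(Q)): cur=Q back=1 fwd=0
After 2 (back): cur=HOME back=0 fwd=1
After 3 (forward): cur=Q back=1 fwd=0
After 4 (back): cur=HOME back=0 fwd=1
After 5 (forward): cur=Q back=1 fwd=0
After 6 (visit(Z)): cur=Z back=2 fwd=0
After 7 (back): cur=Q back=1 fwd=1
After 8 (back): cur=HOME back=0 fwd=2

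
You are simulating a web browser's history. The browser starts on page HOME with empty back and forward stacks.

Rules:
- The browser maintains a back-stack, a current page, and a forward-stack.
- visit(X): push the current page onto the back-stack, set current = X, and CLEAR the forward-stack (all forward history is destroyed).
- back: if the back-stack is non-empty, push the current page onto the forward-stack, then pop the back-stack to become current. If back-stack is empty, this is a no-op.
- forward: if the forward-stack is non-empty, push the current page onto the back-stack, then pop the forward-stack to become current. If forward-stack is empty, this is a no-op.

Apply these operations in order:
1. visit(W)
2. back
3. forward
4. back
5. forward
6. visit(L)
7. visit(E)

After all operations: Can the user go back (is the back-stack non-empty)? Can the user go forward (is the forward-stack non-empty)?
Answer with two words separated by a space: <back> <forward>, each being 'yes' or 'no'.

Answer: yes no

Derivation:
After 1 (visit(W)): cur=W back=1 fwd=0
After 2 (back): cur=HOME back=0 fwd=1
After 3 (forward): cur=W back=1 fwd=0
After 4 (back): cur=HOME back=0 fwd=1
After 5 (forward): cur=W back=1 fwd=0
After 6 (visit(L)): cur=L back=2 fwd=0
After 7 (visit(E)): cur=E back=3 fwd=0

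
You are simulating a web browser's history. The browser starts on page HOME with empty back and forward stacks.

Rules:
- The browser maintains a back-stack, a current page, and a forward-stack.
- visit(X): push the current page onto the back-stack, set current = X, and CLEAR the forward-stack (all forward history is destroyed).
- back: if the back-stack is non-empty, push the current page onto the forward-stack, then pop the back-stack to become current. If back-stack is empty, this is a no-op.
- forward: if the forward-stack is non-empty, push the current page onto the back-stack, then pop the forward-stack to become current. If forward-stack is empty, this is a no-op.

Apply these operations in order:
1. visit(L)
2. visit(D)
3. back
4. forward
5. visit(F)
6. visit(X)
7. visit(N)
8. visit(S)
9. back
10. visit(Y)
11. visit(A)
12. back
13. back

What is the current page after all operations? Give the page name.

Answer: N

Derivation:
After 1 (visit(L)): cur=L back=1 fwd=0
After 2 (visit(D)): cur=D back=2 fwd=0
After 3 (back): cur=L back=1 fwd=1
After 4 (forward): cur=D back=2 fwd=0
After 5 (visit(F)): cur=F back=3 fwd=0
After 6 (visit(X)): cur=X back=4 fwd=0
After 7 (visit(N)): cur=N back=5 fwd=0
After 8 (visit(S)): cur=S back=6 fwd=0
After 9 (back): cur=N back=5 fwd=1
After 10 (visit(Y)): cur=Y back=6 fwd=0
After 11 (visit(A)): cur=A back=7 fwd=0
After 12 (back): cur=Y back=6 fwd=1
After 13 (back): cur=N back=5 fwd=2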